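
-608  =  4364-4972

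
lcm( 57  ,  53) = 3021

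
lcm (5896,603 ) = 53064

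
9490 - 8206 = 1284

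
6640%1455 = 820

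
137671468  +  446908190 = 584579658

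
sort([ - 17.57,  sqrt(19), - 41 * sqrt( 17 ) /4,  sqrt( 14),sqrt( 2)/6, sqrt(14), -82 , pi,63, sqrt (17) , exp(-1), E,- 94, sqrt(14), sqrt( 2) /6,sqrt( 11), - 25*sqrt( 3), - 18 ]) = [  -  94 ,-82,  -  25*sqrt( 3 ),  -  41 * sqrt( 17)/4 , - 18 ,  -  17.57 , sqrt( 2) /6, sqrt (2)/6, exp( - 1 ),  E, pi, sqrt (11), sqrt( 14), sqrt(14 ),sqrt( 14), sqrt (17),sqrt( 19),63] 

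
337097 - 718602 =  - 381505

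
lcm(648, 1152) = 10368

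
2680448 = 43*62336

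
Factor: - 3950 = - 2^1*5^2*79^1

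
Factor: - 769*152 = -2^3*19^1 *769^1 = - 116888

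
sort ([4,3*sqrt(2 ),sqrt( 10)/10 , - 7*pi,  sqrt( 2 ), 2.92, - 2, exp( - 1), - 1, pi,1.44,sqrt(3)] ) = [- 7*pi,- 2 ,-1, sqrt( 10 ) /10,  exp( - 1 ),sqrt( 2),  1.44, sqrt( 3 ) , 2.92,pi, 4,3*sqrt( 2)]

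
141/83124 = 47/27708 = 0.00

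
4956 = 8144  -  3188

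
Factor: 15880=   2^3*5^1 * 397^1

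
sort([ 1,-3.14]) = [-3.14,1 ]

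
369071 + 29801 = 398872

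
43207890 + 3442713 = 46650603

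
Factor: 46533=3^1 * 15511^1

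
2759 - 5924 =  - 3165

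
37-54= - 17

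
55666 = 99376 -43710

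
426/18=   23 +2/3 =23.67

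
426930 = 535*798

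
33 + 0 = 33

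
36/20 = 1 + 4/5= 1.80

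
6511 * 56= 364616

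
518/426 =1 + 46/213 = 1.22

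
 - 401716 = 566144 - 967860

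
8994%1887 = 1446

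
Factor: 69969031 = 11^1*853^1 * 7457^1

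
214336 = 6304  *34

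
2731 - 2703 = 28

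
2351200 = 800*2939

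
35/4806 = 35/4806 = 0.01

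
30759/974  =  30759/974=31.58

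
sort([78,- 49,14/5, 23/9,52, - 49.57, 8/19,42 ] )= [ - 49.57, - 49, 8/19 , 23/9, 14/5, 42 , 52,  78 ]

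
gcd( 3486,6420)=6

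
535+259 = 794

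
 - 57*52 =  -2964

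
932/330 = 2 + 136/165 =2.82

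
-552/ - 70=276/35 = 7.89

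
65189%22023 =21143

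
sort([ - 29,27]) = [ - 29,27 ] 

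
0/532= 0 = 0.00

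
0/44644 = 0 = 0.00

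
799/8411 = 799/8411=0.09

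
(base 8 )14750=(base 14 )25BA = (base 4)1213220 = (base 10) 6632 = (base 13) 3032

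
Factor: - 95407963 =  - 7^1*199^1 *68491^1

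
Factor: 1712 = 2^4*107^1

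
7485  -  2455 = 5030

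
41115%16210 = 8695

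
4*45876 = 183504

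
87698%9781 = 9450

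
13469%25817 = 13469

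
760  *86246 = 65546960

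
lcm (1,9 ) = 9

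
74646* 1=74646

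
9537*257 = 2451009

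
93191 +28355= 121546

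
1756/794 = 878/397 = 2.21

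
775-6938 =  - 6163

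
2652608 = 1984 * 1337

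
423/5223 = 141/1741 =0.08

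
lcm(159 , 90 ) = 4770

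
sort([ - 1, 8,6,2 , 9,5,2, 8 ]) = [ - 1 , 2,2 , 5, 6,8,  8,9] 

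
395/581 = 395/581  =  0.68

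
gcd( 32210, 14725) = 5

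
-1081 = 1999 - 3080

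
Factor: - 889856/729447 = - 2^10* 3^( - 1 ) *11^1*79^1  *  243149^(-1) 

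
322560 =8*40320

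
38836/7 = 5548=5548.00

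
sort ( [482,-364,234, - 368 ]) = [  -  368, - 364,234,482] 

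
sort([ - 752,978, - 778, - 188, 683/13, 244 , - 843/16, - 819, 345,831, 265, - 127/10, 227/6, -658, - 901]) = [  -  901, - 819, - 778, - 752, - 658, - 188, - 843/16,  -  127/10,227/6,  683/13,244 , 265 , 345, 831, 978]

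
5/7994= 5/7994 = 0.00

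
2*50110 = 100220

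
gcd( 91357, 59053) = 1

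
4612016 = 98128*47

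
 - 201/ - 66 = 3+ 1/22 =3.05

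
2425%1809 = 616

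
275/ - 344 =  -275/344= - 0.80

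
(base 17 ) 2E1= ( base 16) 331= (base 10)817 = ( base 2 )1100110001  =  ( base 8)1461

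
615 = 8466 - 7851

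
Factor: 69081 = 3^1*23027^1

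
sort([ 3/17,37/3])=[3/17, 37/3]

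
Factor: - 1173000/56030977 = -2^3*3^1*5^3 * 17^1*23^1*56030977^(-1)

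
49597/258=192 + 61/258 = 192.24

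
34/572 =17/286 = 0.06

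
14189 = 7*2027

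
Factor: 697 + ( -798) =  - 101^1 =- 101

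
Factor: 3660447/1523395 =3^1 * 5^(- 1)*7^2* 37^1*547^(  -  1 ) * 557^( - 1 )*673^1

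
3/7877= 3/7877 = 0.00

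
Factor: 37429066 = 2^1*18714533^1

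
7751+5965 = 13716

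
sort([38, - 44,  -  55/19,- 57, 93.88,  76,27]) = [-57,-44, - 55/19,27,38,76,93.88 ]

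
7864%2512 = 328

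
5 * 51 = 255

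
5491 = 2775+2716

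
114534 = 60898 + 53636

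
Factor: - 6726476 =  - 2^2 * 1681619^1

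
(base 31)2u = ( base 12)78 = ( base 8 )134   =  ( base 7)161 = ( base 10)92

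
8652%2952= 2748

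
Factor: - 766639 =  - 766639^1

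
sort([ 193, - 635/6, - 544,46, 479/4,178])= [ - 544, - 635/6,46, 479/4,178,193]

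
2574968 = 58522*44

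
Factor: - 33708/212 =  - 3^1*53^1 = - 159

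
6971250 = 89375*78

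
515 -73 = 442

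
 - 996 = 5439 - 6435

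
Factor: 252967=11^1*13^1*29^1*61^1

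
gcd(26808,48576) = 24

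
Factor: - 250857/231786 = -171/158 = - 2^( - 1)*3^2*19^1*79^( - 1)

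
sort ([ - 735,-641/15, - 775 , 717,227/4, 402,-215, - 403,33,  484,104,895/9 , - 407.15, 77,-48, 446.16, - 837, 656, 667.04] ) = [ - 837, - 775, - 735, - 407.15,- 403, - 215, - 48, - 641/15, 33,227/4,77,895/9,104 , 402, 446.16, 484, 656, 667.04, 717] 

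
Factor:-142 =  - 2^1 * 71^1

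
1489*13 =19357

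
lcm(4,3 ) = 12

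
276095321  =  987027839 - 710932518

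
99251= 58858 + 40393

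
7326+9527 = 16853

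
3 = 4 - 1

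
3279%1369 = 541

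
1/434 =1/434  =  0.00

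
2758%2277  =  481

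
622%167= 121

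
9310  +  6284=15594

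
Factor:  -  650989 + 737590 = 3^1*28867^1 = 86601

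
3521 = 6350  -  2829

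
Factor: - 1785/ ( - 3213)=3^( - 2)*5^1 = 5/9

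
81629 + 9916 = 91545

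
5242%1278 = 130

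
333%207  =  126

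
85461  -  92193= -6732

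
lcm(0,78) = 0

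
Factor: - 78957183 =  - 3^1*23^1*71^2*227^1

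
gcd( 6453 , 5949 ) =9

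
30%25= 5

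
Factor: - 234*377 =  - 88218 = - 2^1*3^2*13^2*29^1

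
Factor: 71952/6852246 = 11992/1142041 =2^3*1499^1*1142041^( - 1 ) 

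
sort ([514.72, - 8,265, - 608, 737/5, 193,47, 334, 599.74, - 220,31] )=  [ - 608, - 220, - 8 , 31,47, 737/5,193 , 265,334,514.72,599.74 ] 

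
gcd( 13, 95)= 1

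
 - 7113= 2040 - 9153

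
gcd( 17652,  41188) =5884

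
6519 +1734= 8253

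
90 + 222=312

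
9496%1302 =382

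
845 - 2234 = - 1389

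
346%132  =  82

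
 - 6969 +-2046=-9015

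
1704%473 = 285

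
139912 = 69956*2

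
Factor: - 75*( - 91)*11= 3^1*5^2*7^1*11^1* 13^1 = 75075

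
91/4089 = 91/4089 = 0.02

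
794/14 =56 + 5/7 = 56.71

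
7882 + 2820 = 10702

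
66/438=11/73 =0.15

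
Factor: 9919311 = 3^1 * 19^1*101^1 * 1723^1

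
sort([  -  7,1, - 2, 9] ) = [ - 7,-2,1,9 ]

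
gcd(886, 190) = 2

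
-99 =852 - 951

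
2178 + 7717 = 9895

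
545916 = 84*6499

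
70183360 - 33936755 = 36246605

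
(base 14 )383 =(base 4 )22333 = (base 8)1277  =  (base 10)703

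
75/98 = 75/98 = 0.77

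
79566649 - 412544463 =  - 332977814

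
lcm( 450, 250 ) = 2250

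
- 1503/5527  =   - 1503/5527 = - 0.27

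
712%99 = 19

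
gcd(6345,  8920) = 5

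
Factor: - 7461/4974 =-2^(  -  1)*3^1=- 3/2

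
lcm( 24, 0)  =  0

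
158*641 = 101278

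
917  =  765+152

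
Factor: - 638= - 2^1 * 11^1*29^1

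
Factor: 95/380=1/4 = 2^( - 2 ) 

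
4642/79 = 58 + 60/79 = 58.76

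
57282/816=70 + 27/136 = 70.20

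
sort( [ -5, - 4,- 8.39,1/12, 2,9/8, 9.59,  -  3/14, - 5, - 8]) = [-8.39,-8, - 5,- 5, - 4, -3/14, 1/12, 9/8, 2, 9.59 ]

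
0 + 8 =8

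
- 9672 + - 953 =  - 10625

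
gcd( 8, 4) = 4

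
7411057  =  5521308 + 1889749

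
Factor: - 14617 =-47^1*311^1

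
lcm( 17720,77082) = 1541640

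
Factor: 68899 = 68899^1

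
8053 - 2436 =5617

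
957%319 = 0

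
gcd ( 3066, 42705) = 219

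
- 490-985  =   -1475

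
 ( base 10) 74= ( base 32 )2a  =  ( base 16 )4a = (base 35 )24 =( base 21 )3b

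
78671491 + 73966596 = 152638087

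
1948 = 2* 974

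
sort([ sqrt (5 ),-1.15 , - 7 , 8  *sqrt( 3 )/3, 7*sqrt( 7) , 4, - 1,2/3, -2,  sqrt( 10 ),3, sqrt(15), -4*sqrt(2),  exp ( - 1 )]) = [ -7, - 4 * sqrt(2), -2, - 1.15,-1, exp( - 1 ),2/3, sqrt( 5), 3,  sqrt (10 ), sqrt( 15 ),4, 8*sqrt (3 ) /3 , 7 * sqrt( 7 ) ]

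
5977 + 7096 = 13073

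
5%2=1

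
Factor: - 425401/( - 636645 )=3^(- 1 ) * 5^(-1 ) * 29^1 *14669^1 * 42443^ ( - 1 )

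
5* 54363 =271815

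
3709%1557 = 595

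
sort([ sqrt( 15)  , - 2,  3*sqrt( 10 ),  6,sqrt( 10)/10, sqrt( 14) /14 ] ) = [  -  2, sqrt( 14)/14, sqrt(10) /10,sqrt( 15),6,3 * sqrt( 10)] 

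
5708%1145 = 1128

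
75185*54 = 4059990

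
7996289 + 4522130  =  12518419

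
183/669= 61/223 = 0.27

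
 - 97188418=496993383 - 594181801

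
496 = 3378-2882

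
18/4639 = 18/4639  =  0.00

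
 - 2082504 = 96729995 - 98812499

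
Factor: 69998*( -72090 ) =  - 2^2*3^4*5^1*31^1*89^1*1129^1 = - 5046155820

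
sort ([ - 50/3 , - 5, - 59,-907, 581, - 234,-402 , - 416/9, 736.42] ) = [ - 907, - 402,-234 , - 59, - 416/9,-50/3, - 5 , 581,736.42 ] 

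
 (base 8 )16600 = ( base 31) 7QJ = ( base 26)b4c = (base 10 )7552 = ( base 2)1110110000000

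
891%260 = 111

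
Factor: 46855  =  5^1 * 9371^1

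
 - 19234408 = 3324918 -22559326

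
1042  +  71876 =72918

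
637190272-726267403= - 89077131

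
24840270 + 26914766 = 51755036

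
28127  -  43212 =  -15085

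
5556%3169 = 2387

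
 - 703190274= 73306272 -776496546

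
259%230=29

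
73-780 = - 707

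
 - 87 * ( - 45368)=3947016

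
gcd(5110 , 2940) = 70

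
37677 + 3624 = 41301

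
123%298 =123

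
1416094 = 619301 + 796793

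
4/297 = 4/297= 0.01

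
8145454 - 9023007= -877553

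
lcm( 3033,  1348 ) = 12132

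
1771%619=533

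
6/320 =3/160 = 0.02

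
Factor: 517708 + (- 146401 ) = 3^1*61^1 * 2029^1 = 371307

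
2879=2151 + 728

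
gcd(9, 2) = 1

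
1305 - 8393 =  - 7088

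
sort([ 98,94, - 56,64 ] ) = [ - 56,64 , 94,98 ] 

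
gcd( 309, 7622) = 103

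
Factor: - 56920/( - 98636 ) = 14230/24659 = 2^1*5^1*1423^1*24659^( - 1 ) 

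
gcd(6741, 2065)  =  7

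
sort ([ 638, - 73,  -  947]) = [ - 947,-73,638]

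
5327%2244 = 839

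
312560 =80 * 3907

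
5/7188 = 5/7188 = 0.00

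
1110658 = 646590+464068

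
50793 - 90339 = - 39546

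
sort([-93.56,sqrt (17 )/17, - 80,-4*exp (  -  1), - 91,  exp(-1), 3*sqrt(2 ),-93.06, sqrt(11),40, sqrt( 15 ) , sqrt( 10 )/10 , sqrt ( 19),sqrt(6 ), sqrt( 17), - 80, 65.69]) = [- 93.56,- 93.06, - 91, - 80, - 80, - 4*exp( - 1),sqrt(17 ) /17, sqrt(10) /10, exp ( - 1), sqrt(6), sqrt(11),sqrt(15)  ,  sqrt(17), 3*sqrt( 2), sqrt ( 19 ), 40, 65.69]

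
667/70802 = 667/70802 = 0.01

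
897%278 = 63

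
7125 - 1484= 5641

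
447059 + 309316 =756375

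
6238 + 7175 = 13413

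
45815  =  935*49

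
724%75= 49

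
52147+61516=113663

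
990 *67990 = 67310100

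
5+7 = 12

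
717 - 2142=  - 1425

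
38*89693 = 3408334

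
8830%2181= 106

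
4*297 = 1188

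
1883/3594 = 1883/3594 = 0.52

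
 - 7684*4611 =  - 35430924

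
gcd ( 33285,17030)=5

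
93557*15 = 1403355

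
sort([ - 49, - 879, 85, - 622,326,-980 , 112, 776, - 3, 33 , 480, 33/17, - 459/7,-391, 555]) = [-980, - 879, - 622, - 391,- 459/7, - 49, - 3,33/17, 33,85,112,326,480,555, 776]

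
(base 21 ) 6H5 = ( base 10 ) 3008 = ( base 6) 21532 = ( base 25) 4k8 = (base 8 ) 5700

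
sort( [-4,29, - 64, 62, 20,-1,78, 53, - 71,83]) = [ - 71 , - 64,-4 , - 1, 20, 29, 53,62,78, 83 ] 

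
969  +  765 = 1734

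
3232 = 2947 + 285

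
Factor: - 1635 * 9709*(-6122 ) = 97181944230 = 2^1*3^1*5^1*7^1*19^1 * 73^1 * 109^1 * 3061^1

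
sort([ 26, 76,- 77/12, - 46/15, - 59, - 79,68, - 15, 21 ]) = [ - 79,-59,-15,-77/12, - 46/15,21,  26,68, 76] 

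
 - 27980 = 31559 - 59539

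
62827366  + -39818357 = 23009009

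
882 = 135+747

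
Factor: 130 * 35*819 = 2^1 *3^2*5^2*7^2*13^2=3726450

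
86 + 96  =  182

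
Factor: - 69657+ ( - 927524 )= -997181 = - 547^1*1823^1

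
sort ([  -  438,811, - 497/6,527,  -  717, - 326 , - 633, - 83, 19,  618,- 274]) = [ - 717, - 633,- 438,  -  326,  -  274, - 83, - 497/6,19,527 , 618,811] 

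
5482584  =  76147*72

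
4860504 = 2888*1683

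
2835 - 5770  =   - 2935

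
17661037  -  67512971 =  - 49851934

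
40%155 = 40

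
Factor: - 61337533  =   - 61337533^1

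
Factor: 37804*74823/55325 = 2828608692/55325 = 2^2*3^1*5^( - 2 ) * 7^2*13^1*509^1*727^1* 2213^( - 1 )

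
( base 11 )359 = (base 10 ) 427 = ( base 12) 2b7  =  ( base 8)653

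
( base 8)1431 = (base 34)nb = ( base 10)793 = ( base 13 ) 490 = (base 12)561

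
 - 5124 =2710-7834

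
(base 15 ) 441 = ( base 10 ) 961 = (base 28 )169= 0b1111000001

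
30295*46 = 1393570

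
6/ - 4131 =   -  2/1377 = - 0.00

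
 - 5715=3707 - 9422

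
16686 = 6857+9829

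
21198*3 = 63594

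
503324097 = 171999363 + 331324734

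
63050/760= 82 + 73/76 = 82.96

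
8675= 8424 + 251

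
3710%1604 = 502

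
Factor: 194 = 2^1*97^1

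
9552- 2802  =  6750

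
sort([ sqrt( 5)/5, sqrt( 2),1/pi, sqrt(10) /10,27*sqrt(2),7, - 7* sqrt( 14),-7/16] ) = [-7*sqrt( 14 ), -7/16,sqrt ( 10 )/10,1/pi,sqrt(5 )/5 , sqrt(2 ), 7,27 * sqrt(2 )]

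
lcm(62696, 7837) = 62696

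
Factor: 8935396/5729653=2^2*19^1*373^( - 1)*15361^(  -  1) * 117571^1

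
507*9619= 4876833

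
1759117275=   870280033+888837242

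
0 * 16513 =0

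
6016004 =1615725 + 4400279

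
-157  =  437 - 594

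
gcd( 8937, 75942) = 9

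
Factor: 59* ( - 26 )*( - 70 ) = 107380 = 2^2*5^1*7^1*13^1*59^1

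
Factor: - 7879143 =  - 3^1*17^1* 154493^1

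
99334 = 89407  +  9927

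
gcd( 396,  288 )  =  36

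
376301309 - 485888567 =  - 109587258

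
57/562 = 57/562 = 0.10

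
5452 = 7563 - 2111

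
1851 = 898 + 953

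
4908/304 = 1227/76 = 16.14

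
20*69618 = 1392360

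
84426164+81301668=165727832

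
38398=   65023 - 26625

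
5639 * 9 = 50751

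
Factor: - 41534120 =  -2^3*5^1*521^1 *1993^1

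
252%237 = 15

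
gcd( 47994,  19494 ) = 114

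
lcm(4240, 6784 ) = 33920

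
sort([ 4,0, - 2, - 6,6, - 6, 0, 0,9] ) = [ - 6, - 6,-2,0, 0,0,  4, 6, 9] 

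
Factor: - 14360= - 2^3 * 5^1 * 359^1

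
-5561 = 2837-8398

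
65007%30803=3401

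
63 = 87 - 24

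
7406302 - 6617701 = 788601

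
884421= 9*98269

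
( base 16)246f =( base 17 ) 1F4B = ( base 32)93f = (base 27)CLC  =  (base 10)9327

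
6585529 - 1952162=4633367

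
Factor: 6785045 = 5^1* 1357009^1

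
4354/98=311/7 = 44.43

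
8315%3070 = 2175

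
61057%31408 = 29649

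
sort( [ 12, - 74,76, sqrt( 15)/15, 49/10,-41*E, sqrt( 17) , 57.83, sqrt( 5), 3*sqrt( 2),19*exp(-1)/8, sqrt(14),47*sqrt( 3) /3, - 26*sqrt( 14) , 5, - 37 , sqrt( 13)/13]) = [ - 41*E,-26*sqrt( 14), - 74, - 37, sqrt(15)/15, sqrt(13)/13 , 19*exp( - 1)/8,sqrt(5 ), sqrt( 14),sqrt( 17) , 3*sqrt( 2),49/10, 5, 12,  47*sqrt( 3)/3, 57.83, 76]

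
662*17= 11254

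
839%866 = 839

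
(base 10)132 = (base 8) 204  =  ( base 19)6i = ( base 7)246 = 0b10000100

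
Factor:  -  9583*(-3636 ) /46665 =2^2*5^(-1 )*7^1*17^( - 1)*37^2 * 61^( - 1 )*101^1 = 3871532/5185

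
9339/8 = 1167 + 3/8 = 1167.38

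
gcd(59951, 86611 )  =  1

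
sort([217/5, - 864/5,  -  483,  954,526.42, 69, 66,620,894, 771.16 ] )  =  [ - 483, - 864/5, 217/5, 66, 69,526.42, 620, 771.16, 894, 954]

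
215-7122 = - 6907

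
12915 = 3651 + 9264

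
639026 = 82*7793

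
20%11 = 9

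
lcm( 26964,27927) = 781956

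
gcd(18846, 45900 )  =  54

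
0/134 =0 = 0.00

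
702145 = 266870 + 435275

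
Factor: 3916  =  2^2 * 11^1*89^1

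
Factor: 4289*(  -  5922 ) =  - 2^1*3^2*7^1 *47^1 *4289^1 = - 25399458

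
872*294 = 256368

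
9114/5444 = 1 + 1835/2722 = 1.67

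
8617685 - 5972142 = 2645543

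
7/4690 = 1/670  =  0.00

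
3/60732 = 1/20244 = 0.00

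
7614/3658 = 2 +149/1829 = 2.08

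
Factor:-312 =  - 2^3*3^1 * 13^1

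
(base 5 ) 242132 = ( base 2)10001101010010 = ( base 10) 9042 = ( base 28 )beq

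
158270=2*79135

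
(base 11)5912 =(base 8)17115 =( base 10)7757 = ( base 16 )1e4d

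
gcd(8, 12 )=4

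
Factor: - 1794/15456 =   -  13/112 = - 2^( - 4)*7^( - 1 ) * 13^1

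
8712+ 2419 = 11131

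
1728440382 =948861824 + 779578558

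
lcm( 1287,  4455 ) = 57915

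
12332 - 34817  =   - 22485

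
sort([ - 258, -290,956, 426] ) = [ - 290, - 258,426,956]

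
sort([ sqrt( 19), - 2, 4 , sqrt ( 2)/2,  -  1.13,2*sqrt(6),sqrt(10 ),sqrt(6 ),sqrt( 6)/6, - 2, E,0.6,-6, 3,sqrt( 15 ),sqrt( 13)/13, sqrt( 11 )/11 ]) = [ - 6 , - 2,-2,-1.13,sqrt( 13 )/13,sqrt( 11 )/11,sqrt(6 )/6, 0.6,sqrt(2)/2,sqrt(6),E,3,sqrt(10 ),sqrt( 15),4 , sqrt(19),2*sqrt (6)]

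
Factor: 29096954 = 2^1*2087^1*6971^1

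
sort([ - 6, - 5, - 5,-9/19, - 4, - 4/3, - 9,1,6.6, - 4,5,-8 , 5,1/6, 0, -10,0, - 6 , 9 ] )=[ - 10, - 9, - 8, - 6, - 6, - 5, - 5, - 4, - 4, - 4/3, - 9/19,0,0,1/6,1,5,5,6.6,9]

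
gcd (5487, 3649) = 1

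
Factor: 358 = 2^1*179^1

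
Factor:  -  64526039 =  - 37^1*487^1*3581^1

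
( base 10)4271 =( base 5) 114041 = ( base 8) 10257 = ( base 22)8i3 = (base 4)1002233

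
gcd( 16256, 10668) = 508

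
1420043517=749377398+670666119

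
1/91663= 1/91663 = 0.00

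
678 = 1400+  -  722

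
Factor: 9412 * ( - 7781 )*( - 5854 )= 2^3*13^1*31^1 * 181^1*251^1*2927^1  =  428716355288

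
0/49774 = 0 = 0.00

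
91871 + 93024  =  184895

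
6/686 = 3/343 = 0.01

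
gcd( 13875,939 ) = 3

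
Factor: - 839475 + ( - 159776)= -999251  =  - 11^1*90841^1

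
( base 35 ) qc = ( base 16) 39A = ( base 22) 1JK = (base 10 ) 922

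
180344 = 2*90172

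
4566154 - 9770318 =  - 5204164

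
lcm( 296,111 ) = 888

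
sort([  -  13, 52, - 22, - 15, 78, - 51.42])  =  [ - 51.42, -22,  -  15, - 13, 52  ,  78 ]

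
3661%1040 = 541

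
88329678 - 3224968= 85104710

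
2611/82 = 31 + 69/82 = 31.84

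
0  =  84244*0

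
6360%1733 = 1161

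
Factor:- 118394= - 2^1*59197^1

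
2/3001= 2/3001 =0.00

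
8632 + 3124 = 11756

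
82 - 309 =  - 227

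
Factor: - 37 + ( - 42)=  - 79^1= - 79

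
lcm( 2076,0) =0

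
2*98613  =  197226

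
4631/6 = 4631/6 = 771.83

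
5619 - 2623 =2996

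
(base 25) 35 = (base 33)2E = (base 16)50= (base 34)2c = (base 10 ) 80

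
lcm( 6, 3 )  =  6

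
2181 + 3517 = 5698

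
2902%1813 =1089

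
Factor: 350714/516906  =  3^( - 2 )*7^1 *41^1*47^( - 1 ) = 287/423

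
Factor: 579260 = 2^2*5^1*11^1*2633^1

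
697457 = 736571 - 39114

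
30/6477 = 10/2159 = 0.00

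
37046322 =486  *76227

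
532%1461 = 532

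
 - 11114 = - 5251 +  - 5863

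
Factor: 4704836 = 2^2 * 179^1*6571^1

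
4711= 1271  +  3440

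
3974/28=1987/14  =  141.93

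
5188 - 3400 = 1788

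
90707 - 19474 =71233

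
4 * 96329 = 385316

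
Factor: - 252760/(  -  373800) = 71/105 =3^(-1 )* 5^(-1 )*7^( - 1)*71^1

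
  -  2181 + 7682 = 5501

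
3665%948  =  821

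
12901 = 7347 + 5554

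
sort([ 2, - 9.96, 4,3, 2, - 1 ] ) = [ - 9.96, - 1, 2 , 2,3,4 ] 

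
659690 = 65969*10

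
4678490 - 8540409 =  - 3861919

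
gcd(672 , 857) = 1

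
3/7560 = 1/2520 = 0.00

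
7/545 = 7/545 =0.01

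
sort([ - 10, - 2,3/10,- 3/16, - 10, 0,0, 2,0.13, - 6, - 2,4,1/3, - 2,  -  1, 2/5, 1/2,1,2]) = [ - 10, - 10, - 6, - 2,-2, - 2, - 1,-3/16 , 0, 0,0.13,3/10,1/3,2/5, 1/2,1, 2, 2,4]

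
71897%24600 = 22697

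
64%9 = 1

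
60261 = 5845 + 54416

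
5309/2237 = 5309/2237  =  2.37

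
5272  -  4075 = 1197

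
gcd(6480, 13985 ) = 5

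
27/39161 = 27/39161 = 0.00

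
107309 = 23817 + 83492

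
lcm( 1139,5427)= 92259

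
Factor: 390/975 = 2/5=2^1*5^( - 1 )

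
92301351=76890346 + 15411005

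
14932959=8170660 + 6762299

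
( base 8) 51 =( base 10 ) 41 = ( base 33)18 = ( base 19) 23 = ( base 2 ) 101001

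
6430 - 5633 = 797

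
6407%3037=333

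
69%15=9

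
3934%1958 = 18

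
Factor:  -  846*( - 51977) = 43972542 = 2^1*3^2*47^1 * 51977^1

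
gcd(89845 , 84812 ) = 7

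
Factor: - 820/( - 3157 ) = 20/77= 2^2*5^1 * 7^( - 1 )*11^(  -  1 ) 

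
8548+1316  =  9864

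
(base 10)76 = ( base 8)114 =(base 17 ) 48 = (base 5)301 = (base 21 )3D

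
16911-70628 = -53717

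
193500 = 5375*36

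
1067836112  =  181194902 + 886641210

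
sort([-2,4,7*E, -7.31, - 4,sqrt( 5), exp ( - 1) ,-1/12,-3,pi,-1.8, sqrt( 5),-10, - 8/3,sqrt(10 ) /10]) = [-10, - 7.31, - 4, - 3,-8/3, - 2,-1.8, - 1/12,  sqrt ( 10)/10, exp ( - 1 ),sqrt( 5), sqrt ( 5 ), pi,4, 7*E ] 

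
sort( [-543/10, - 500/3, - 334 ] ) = [ - 334,-500/3,-543/10] 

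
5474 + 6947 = 12421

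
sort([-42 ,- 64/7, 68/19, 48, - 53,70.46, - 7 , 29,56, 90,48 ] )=[ - 53, - 42,  -  64/7, - 7, 68/19,29, 48,48, 56,70.46,  90]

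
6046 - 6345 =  - 299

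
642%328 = 314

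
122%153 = 122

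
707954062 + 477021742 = 1184975804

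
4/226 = 2/113= 0.02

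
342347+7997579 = 8339926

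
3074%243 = 158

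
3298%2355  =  943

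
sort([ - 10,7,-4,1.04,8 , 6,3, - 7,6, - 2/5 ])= [ -10,-7, - 4, - 2/5,  1.04,3,6,6,7,8 ]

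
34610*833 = 28830130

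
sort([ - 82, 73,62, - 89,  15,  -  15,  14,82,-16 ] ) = [ -89 , - 82,- 16 , -15,14, 15 , 62, 73, 82]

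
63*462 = 29106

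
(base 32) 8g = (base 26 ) ac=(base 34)80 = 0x110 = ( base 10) 272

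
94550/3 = 31516 + 2/3 = 31516.67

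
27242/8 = 13621/4  =  3405.25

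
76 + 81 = 157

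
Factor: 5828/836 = 1457/209 = 11^(-1)*19^(-1)*31^1*47^1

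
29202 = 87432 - 58230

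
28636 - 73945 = -45309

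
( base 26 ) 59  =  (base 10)139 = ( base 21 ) 6d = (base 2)10001011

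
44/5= 44/5 = 8.80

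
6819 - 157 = 6662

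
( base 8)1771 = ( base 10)1017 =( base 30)13R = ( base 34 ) TV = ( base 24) 1I9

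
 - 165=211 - 376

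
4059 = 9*451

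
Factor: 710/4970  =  1/7 =7^( - 1 )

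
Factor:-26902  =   - 2^1 * 13451^1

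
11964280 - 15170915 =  - 3206635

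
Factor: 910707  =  3^1*7^1*17^1*2551^1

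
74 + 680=754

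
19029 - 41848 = - 22819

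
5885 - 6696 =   -  811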